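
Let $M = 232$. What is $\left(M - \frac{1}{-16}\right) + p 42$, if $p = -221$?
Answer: $- \frac{144799}{16} \approx -9049.9$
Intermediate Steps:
$\left(M - \frac{1}{-16}\right) + p 42 = \left(232 - \frac{1}{-16}\right) - 9282 = \left(232 - - \frac{1}{16}\right) - 9282 = \left(232 + \frac{1}{16}\right) - 9282 = \frac{3713}{16} - 9282 = - \frac{144799}{16}$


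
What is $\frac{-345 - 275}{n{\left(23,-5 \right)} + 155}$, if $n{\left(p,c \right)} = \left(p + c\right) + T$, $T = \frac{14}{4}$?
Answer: $- \frac{1240}{353} \approx -3.5127$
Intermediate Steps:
$T = \frac{7}{2}$ ($T = 14 \cdot \frac{1}{4} = \frac{7}{2} \approx 3.5$)
$n{\left(p,c \right)} = \frac{7}{2} + c + p$ ($n{\left(p,c \right)} = \left(p + c\right) + \frac{7}{2} = \left(c + p\right) + \frac{7}{2} = \frac{7}{2} + c + p$)
$\frac{-345 - 275}{n{\left(23,-5 \right)} + 155} = \frac{-345 - 275}{\left(\frac{7}{2} - 5 + 23\right) + 155} = - \frac{620}{\frac{43}{2} + 155} = - \frac{620}{\frac{353}{2}} = \left(-620\right) \frac{2}{353} = - \frac{1240}{353}$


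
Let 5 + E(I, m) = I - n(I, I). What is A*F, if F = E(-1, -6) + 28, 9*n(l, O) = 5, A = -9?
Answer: -193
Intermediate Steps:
n(l, O) = 5/9 (n(l, O) = (⅑)*5 = 5/9)
E(I, m) = -50/9 + I (E(I, m) = -5 + (I - 1*5/9) = -5 + (I - 5/9) = -5 + (-5/9 + I) = -50/9 + I)
F = 193/9 (F = (-50/9 - 1) + 28 = -59/9 + 28 = 193/9 ≈ 21.444)
A*F = -9*193/9 = -193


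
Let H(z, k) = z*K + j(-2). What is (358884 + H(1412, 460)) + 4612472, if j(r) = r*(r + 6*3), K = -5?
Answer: 4964264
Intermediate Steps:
j(r) = r*(18 + r) (j(r) = r*(r + 18) = r*(18 + r))
H(z, k) = -32 - 5*z (H(z, k) = z*(-5) - 2*(18 - 2) = -5*z - 2*16 = -5*z - 32 = -32 - 5*z)
(358884 + H(1412, 460)) + 4612472 = (358884 + (-32 - 5*1412)) + 4612472 = (358884 + (-32 - 7060)) + 4612472 = (358884 - 7092) + 4612472 = 351792 + 4612472 = 4964264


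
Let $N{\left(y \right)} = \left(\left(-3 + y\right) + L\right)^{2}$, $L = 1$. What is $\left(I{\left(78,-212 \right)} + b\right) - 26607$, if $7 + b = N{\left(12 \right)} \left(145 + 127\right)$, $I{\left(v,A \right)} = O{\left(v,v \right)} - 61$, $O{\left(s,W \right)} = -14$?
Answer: $511$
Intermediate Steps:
$I{\left(v,A \right)} = -75$ ($I{\left(v,A \right)} = -14 - 61 = -75$)
$N{\left(y \right)} = \left(-2 + y\right)^{2}$ ($N{\left(y \right)} = \left(\left(-3 + y\right) + 1\right)^{2} = \left(-2 + y\right)^{2}$)
$b = 27193$ ($b = -7 + \left(-2 + 12\right)^{2} \left(145 + 127\right) = -7 + 10^{2} \cdot 272 = -7 + 100 \cdot 272 = -7 + 27200 = 27193$)
$\left(I{\left(78,-212 \right)} + b\right) - 26607 = \left(-75 + 27193\right) - 26607 = 27118 - 26607 = 511$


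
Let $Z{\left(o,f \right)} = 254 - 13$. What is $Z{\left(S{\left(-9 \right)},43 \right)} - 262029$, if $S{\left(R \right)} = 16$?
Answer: $-261788$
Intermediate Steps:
$Z{\left(o,f \right)} = 241$ ($Z{\left(o,f \right)} = 254 - 13 = 241$)
$Z{\left(S{\left(-9 \right)},43 \right)} - 262029 = 241 - 262029 = -261788$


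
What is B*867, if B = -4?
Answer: -3468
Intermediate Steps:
B*867 = -4*867 = -3468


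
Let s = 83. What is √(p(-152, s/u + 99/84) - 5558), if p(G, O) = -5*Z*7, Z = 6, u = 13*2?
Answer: 2*I*√1442 ≈ 75.947*I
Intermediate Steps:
u = 26
p(G, O) = -210 (p(G, O) = -5*6*7 = -30*7 = -210)
√(p(-152, s/u + 99/84) - 5558) = √(-210 - 5558) = √(-5768) = 2*I*√1442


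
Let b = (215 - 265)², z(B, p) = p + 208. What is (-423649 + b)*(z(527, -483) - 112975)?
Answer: 47695124250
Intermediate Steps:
z(B, p) = 208 + p
b = 2500 (b = (-50)² = 2500)
(-423649 + b)*(z(527, -483) - 112975) = (-423649 + 2500)*((208 - 483) - 112975) = -421149*(-275 - 112975) = -421149*(-113250) = 47695124250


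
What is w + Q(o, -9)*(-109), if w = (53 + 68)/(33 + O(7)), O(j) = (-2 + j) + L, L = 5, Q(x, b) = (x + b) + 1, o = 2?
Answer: 28243/43 ≈ 656.81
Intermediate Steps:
Q(x, b) = 1 + b + x (Q(x, b) = (b + x) + 1 = 1 + b + x)
O(j) = 3 + j (O(j) = (-2 + j) + 5 = 3 + j)
w = 121/43 (w = (53 + 68)/(33 + (3 + 7)) = 121/(33 + 10) = 121/43 ≈ 2.8140)
w + Q(o, -9)*(-109) = 121/43 + (1 - 9 + 2)*(-109) = 121/43 - 6*(-109) = 121/43 + 654 = 28243/43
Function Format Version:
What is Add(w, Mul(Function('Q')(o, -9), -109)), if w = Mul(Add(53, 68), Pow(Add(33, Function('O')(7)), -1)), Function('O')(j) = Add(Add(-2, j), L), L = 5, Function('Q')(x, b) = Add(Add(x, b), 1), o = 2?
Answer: Rational(28243, 43) ≈ 656.81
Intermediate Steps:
Function('Q')(x, b) = Add(1, b, x) (Function('Q')(x, b) = Add(Add(b, x), 1) = Add(1, b, x))
Function('O')(j) = Add(3, j) (Function('O')(j) = Add(Add(-2, j), 5) = Add(3, j))
w = Rational(121, 43) (w = Mul(Add(53, 68), Pow(Add(33, Add(3, 7)), -1)) = Mul(121, Pow(Add(33, 10), -1)) = Mul(121, Pow(43, -1)) = Mul(121, Rational(1, 43)) = Rational(121, 43) ≈ 2.8140)
Add(w, Mul(Function('Q')(o, -9), -109)) = Add(Rational(121, 43), Mul(Add(1, -9, 2), -109)) = Add(Rational(121, 43), Mul(-6, -109)) = Add(Rational(121, 43), 654) = Rational(28243, 43)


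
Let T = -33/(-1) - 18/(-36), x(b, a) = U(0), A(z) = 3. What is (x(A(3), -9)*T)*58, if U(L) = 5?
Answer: 9715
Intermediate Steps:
x(b, a) = 5
T = 67/2 (T = -33*(-1) - 18*(-1/36) = 33 + 1/2 = 67/2 ≈ 33.500)
(x(A(3), -9)*T)*58 = (5*(67/2))*58 = (335/2)*58 = 9715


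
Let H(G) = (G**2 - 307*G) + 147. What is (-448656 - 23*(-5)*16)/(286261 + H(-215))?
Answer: -223408/199319 ≈ -1.1209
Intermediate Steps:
H(G) = 147 + G**2 - 307*G
(-448656 - 23*(-5)*16)/(286261 + H(-215)) = (-448656 - 23*(-5)*16)/(286261 + (147 + (-215)**2 - 307*(-215))) = (-448656 + 115*16)/(286261 + (147 + 46225 + 66005)) = (-448656 + 1840)/(286261 + 112377) = -446816/398638 = -446816*1/398638 = -223408/199319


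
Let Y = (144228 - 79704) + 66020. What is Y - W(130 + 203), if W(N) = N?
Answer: 130211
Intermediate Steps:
Y = 130544 (Y = 64524 + 66020 = 130544)
Y - W(130 + 203) = 130544 - (130 + 203) = 130544 - 1*333 = 130544 - 333 = 130211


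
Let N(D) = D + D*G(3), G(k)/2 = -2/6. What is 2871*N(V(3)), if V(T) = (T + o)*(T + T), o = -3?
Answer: 0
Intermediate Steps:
V(T) = 2*T*(-3 + T) (V(T) = (T - 3)*(T + T) = (-3 + T)*(2*T) = 2*T*(-3 + T))
G(k) = -⅔ (G(k) = 2*(-2/6) = 2*(-2*⅙) = 2*(-⅓) = -⅔)
N(D) = D/3 (N(D) = D + D*(-⅔) = D - 2*D/3 = D/3)
2871*N(V(3)) = 2871*((2*3*(-3 + 3))/3) = 2871*((2*3*0)/3) = 2871*((⅓)*0) = 2871*0 = 0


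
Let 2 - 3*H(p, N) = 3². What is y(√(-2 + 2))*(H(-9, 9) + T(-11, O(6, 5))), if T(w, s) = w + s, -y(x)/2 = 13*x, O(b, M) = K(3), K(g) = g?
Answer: 0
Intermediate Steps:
H(p, N) = -7/3 (H(p, N) = ⅔ - ⅓*3² = ⅔ - ⅓*9 = ⅔ - 3 = -7/3)
O(b, M) = 3
y(x) = -26*x
T(w, s) = s + w
y(√(-2 + 2))*(H(-9, 9) + T(-11, O(6, 5))) = (-26*√(-2 + 2))*(-7/3 + (3 - 11)) = (-26*√0)*(-7/3 - 8) = -26*0*(-31/3) = 0*(-31/3) = 0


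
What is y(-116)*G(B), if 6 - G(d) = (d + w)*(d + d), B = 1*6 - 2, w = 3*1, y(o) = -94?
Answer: 4700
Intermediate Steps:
w = 3
B = 4 (B = 6 - 2 = 4)
G(d) = 6 - 2*d*(3 + d) (G(d) = 6 - (d + 3)*(d + d) = 6 - (3 + d)*2*d = 6 - 2*d*(3 + d))
y(-116)*G(B) = -94*(6 - 6*4 - 2*4²) = -94*(6 - 24 - 2*16) = -94*(6 - 24 - 32) = -94*(-50) = 4700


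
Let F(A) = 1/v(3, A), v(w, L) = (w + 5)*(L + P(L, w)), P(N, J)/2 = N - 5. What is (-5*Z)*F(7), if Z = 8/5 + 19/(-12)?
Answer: -1/1056 ≈ -0.00094697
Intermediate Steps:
P(N, J) = -10 + 2*N (P(N, J) = 2*(N - 5) = 2*(-5 + N) = -10 + 2*N)
Z = 1/60 (Z = 8*(1/5) + 19*(-1/12) = 8/5 - 19/12 = 1/60 ≈ 0.016667)
v(w, L) = (-10 + 3*L)*(5 + w) (v(w, L) = (w + 5)*(L + (-10 + 2*L)) = (5 + w)*(-10 + 3*L) = (-10 + 3*L)*(5 + w))
F(A) = 1/(-80 + 24*A) (F(A) = 1/(-50 - 10*3 + 15*A + 3*A*3) = 1/(-50 - 30 + 15*A + 9*A) = 1/(-80 + 24*A))
(-5*Z)*F(7) = (-5*1/60)*(1/(8*(-10 + 3*7))) = -1/(96*(-10 + 21)) = -1/(96*11) = -1/12*1/88 = -1/1056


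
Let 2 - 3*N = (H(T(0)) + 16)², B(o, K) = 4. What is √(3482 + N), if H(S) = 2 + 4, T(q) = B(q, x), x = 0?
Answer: 2*√7473/3 ≈ 57.631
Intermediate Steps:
T(q) = 4
H(S) = 6
N = -482/3 (N = ⅔ - (6 + 16)²/3 = ⅔ - ⅓*22² = ⅔ - ⅓*484 = ⅔ - 484/3 = -482/3 ≈ -160.67)
√(3482 + N) = √(3482 - 482/3) = √(9964/3) = 2*√7473/3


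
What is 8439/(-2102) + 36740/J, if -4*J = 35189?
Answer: -55079081/6724298 ≈ -8.1911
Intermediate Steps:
J = -35189/4 (J = -¼*35189 = -35189/4 ≈ -8797.3)
8439/(-2102) + 36740/J = 8439/(-2102) + 36740/(-35189/4) = 8439*(-1/2102) + 36740*(-4/35189) = -8439/2102 - 13360/3199 = -55079081/6724298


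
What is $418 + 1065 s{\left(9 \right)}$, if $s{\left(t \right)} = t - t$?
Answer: $418$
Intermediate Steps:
$s{\left(t \right)} = 0$
$418 + 1065 s{\left(9 \right)} = 418 + 1065 \cdot 0 = 418 + 0 = 418$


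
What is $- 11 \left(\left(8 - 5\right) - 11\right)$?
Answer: $88$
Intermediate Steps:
$- 11 \left(\left(8 - 5\right) - 11\right) = - 11 \left(3 - 11\right) = \left(-11\right) \left(-8\right) = 88$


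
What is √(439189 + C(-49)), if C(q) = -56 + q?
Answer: 2*√109771 ≈ 662.63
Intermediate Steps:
√(439189 + C(-49)) = √(439189 + (-56 - 49)) = √(439189 - 105) = √439084 = 2*√109771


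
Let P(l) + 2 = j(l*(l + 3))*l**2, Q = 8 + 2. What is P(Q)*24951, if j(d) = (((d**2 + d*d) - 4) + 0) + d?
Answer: 84648712698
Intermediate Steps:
Q = 10
j(d) = -4 + d + 2*d**2 (j(d) = (((d**2 + d**2) - 4) + 0) + d = ((2*d**2 - 4) + 0) + d = ((-4 + 2*d**2) + 0) + d = (-4 + 2*d**2) + d = -4 + d + 2*d**2)
P(l) = -2 + l**2*(-4 + l*(3 + l) + 2*l**2*(3 + l)**2) (P(l) = -2 + (-4 + l*(l + 3) + 2*(l*(l + 3))**2)*l**2 = -2 + (-4 + l*(3 + l) + 2*(l*(3 + l))**2)*l**2 = -2 + (-4 + l*(3 + l) + 2*(l**2*(3 + l)**2))*l**2 = -2 + (-4 + l*(3 + l) + 2*l**2*(3 + l)**2)*l**2 = -2 + l**2*(-4 + l*(3 + l) + 2*l**2*(3 + l)**2))
P(Q)*24951 = (-2 + 10**2*(-4 + 10*(3 + 10) + 2*10**2*(3 + 10)**2))*24951 = (-2 + 100*(-4 + 10*13 + 2*100*13**2))*24951 = (-2 + 100*(-4 + 130 + 2*100*169))*24951 = (-2 + 100*(-4 + 130 + 33800))*24951 = (-2 + 100*33926)*24951 = (-2 + 3392600)*24951 = 3392598*24951 = 84648712698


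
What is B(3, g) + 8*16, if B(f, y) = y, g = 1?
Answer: 129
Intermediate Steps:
B(3, g) + 8*16 = 1 + 8*16 = 1 + 128 = 129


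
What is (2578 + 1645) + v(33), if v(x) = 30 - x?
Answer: 4220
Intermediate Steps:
(2578 + 1645) + v(33) = (2578 + 1645) + (30 - 1*33) = 4223 + (30 - 33) = 4223 - 3 = 4220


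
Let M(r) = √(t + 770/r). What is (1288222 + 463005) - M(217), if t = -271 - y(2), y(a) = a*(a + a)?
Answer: 1751227 - I*√264709/31 ≈ 1.7512e+6 - 16.597*I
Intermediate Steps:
y(a) = 2*a² (y(a) = a*(2*a) = 2*a²)
t = -279 (t = -271 - 2*2² = -271 - 2*4 = -271 - 1*8 = -271 - 8 = -279)
M(r) = √(-279 + 770/r)
(1288222 + 463005) - M(217) = (1288222 + 463005) - √(-279 + 770/217) = 1751227 - √(-279 + 770*(1/217)) = 1751227 - √(-279 + 110/31) = 1751227 - √(-8539/31) = 1751227 - I*√264709/31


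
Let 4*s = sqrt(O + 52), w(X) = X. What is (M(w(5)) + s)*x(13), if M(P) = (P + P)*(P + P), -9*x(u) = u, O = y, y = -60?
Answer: -1300/9 - 13*I*sqrt(2)/18 ≈ -144.44 - 1.0214*I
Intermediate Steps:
O = -60
x(u) = -u/9
M(P) = 4*P**2 (M(P) = (2*P)*(2*P) = 4*P**2)
s = I*sqrt(2)/2 (s = sqrt(-60 + 52)/4 = sqrt(-8)/4 = (2*I*sqrt(2))/4 = I*sqrt(2)/2 ≈ 0.70711*I)
(M(w(5)) + s)*x(13) = (4*5**2 + I*sqrt(2)/2)*(-1/9*13) = (4*25 + I*sqrt(2)/2)*(-13/9) = (100 + I*sqrt(2)/2)*(-13/9) = -1300/9 - 13*I*sqrt(2)/18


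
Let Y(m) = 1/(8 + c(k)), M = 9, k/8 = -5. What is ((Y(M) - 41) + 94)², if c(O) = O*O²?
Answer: 11502780980625/4094976064 ≈ 2809.0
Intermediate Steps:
k = -40 (k = 8*(-5) = -40)
c(O) = O³
Y(m) = -1/63992 (Y(m) = 1/(8 + (-40)³) = 1/(8 - 64000) = 1/(-63992) = -1/63992)
((Y(M) - 41) + 94)² = ((-1/63992 - 41) + 94)² = (-2623673/63992 + 94)² = (3391575/63992)² = 11502780980625/4094976064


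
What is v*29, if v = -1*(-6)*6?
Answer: 1044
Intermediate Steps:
v = 36 (v = 6*6 = 36)
v*29 = 36*29 = 1044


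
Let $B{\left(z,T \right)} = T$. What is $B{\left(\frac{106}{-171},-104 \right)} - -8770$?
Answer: $8666$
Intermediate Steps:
$B{\left(\frac{106}{-171},-104 \right)} - -8770 = -104 - -8770 = -104 + 8770 = 8666$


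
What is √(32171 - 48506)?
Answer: 33*I*√15 ≈ 127.81*I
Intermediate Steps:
√(32171 - 48506) = √(-16335) = 33*I*√15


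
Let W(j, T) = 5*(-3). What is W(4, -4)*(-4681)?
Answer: 70215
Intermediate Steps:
W(j, T) = -15
W(4, -4)*(-4681) = -15*(-4681) = 70215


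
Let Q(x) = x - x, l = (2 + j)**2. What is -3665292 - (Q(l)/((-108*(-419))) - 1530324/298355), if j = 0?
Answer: -1093556664336/298355 ≈ -3.6653e+6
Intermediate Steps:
l = 4 (l = (2 + 0)**2 = 2**2 = 4)
Q(x) = 0
-3665292 - (Q(l)/((-108*(-419))) - 1530324/298355) = -3665292 - (0/((-108*(-419))) - 1530324/298355) = -3665292 - (0/45252 - 1530324*1/298355) = -3665292 - (0*(1/45252) - 1530324/298355) = -3665292 - (0 - 1530324/298355) = -3665292 - 1*(-1530324/298355) = -3665292 + 1530324/298355 = -1093556664336/298355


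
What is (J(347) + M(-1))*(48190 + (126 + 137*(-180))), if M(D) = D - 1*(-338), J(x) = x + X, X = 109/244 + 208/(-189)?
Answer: 186369023402/11529 ≈ 1.6165e+7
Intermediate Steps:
X = -30151/46116 (X = 109*(1/244) + 208*(-1/189) = 109/244 - 208/189 = -30151/46116 ≈ -0.65381)
J(x) = -30151/46116 + x (J(x) = x - 30151/46116 = -30151/46116 + x)
M(D) = 338 + D (M(D) = D + 338 = 338 + D)
(J(347) + M(-1))*(48190 + (126 + 137*(-180))) = ((-30151/46116 + 347) + (338 - 1))*(48190 + (126 + 137*(-180))) = (15972101/46116 + 337)*(48190 + (126 - 24660)) = 31513193*(48190 - 24534)/46116 = (31513193/46116)*23656 = 186369023402/11529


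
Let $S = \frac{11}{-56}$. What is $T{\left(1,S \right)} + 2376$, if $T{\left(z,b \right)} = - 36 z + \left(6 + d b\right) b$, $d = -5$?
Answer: $\frac{7333939}{3136} \approx 2338.6$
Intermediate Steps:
$S = - \frac{11}{56}$ ($S = 11 \left(- \frac{1}{56}\right) = - \frac{11}{56} \approx -0.19643$)
$T{\left(z,b \right)} = - 36 z + b \left(6 - 5 b\right)$ ($T{\left(z,b \right)} = - 36 z + \left(6 - 5 b\right) b = - 36 z + b \left(6 - 5 b\right)$)
$T{\left(1,S \right)} + 2376 = \left(\left(-36\right) 1 - 5 \left(- \frac{11}{56}\right)^{2} + 6 \left(- \frac{11}{56}\right)\right) + 2376 = \left(-36 - \frac{605}{3136} - \frac{33}{28}\right) + 2376 = - \frac{117197}{3136} + 2376 = \frac{7333939}{3136}$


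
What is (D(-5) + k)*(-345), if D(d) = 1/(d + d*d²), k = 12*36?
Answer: -3874971/26 ≈ -1.4904e+5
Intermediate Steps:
k = 432
D(d) = 1/(d + d³)
(D(-5) + k)*(-345) = (1/(-5 + (-5)³) + 432)*(-345) = (1/(-5 - 125) + 432)*(-345) = (1/(-130) + 432)*(-345) = (-1/130 + 432)*(-345) = (56159/130)*(-345) = -3874971/26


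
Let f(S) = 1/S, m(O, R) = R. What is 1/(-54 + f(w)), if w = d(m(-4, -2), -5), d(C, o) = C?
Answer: -2/109 ≈ -0.018349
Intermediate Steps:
w = -2
1/(-54 + f(w)) = 1/(-54 + 1/(-2)) = 1/(-54 - ½) = 1/(-109/2) = -2/109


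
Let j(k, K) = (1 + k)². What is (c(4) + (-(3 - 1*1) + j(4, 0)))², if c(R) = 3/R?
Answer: 9025/16 ≈ 564.06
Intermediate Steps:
(c(4) + (-(3 - 1*1) + j(4, 0)))² = (3/4 + (-(3 - 1*1) + (1 + 4)²))² = (3*(¼) + (-(3 - 1) + 5²))² = (¾ + (-1*2 + 25))² = (¾ + (-2 + 25))² = (¾ + 23)² = (95/4)² = 9025/16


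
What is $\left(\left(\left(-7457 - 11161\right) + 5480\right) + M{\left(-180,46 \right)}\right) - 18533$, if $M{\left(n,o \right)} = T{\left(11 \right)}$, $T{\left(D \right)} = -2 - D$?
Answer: $-31684$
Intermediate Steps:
$M{\left(n,o \right)} = -13$ ($M{\left(n,o \right)} = -2 - 11 = -13$)
$\left(\left(\left(-7457 - 11161\right) + 5480\right) + M{\left(-180,46 \right)}\right) - 18533 = \left(\left(\left(-7457 - 11161\right) + 5480\right) - 13\right) - 18533 = \left(\left(-18618 + 5480\right) - 13\right) - 18533 = \left(-13138 - 13\right) - 18533 = -13151 - 18533 = -31684$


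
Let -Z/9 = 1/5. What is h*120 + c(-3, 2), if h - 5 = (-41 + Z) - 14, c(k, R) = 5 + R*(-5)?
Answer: -6221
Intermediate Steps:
Z = -9/5 ≈ -1.8000
c(k, R) = 5 - 5*R
h = -259/5 (h = 5 + ((-41 - 9/5) - 14) = 5 + (-214/5 - 14) = 5 - 284/5 = -259/5 ≈ -51.800)
h*120 + c(-3, 2) = -259/5*120 + (5 - 5*2) = -6216 + (5 - 10) = -6216 - 5 = -6221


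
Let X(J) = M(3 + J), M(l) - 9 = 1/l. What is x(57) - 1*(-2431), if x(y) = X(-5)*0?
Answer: 2431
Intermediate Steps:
M(l) = 9 + 1/l
X(J) = 9 + 1/(3 + J)
x(y) = 0 (x(y) = ((28 + 9*(-5))/(3 - 5))*0 = ((28 - 45)/(-2))*0 = -½*(-17)*0 = (17/2)*0 = 0)
x(57) - 1*(-2431) = 0 - 1*(-2431) = 0 + 2431 = 2431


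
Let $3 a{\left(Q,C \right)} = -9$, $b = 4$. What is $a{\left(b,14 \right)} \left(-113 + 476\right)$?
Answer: $-1089$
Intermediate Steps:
$a{\left(Q,C \right)} = -3$ ($a{\left(Q,C \right)} = \frac{1}{3} \left(-9\right) = -3$)
$a{\left(b,14 \right)} \left(-113 + 476\right) = - 3 \left(-113 + 476\right) = \left(-3\right) 363 = -1089$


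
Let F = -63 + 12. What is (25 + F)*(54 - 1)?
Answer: -1378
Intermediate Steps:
F = -51
(25 + F)*(54 - 1) = (25 - 51)*(54 - 1) = -26*53 = -1378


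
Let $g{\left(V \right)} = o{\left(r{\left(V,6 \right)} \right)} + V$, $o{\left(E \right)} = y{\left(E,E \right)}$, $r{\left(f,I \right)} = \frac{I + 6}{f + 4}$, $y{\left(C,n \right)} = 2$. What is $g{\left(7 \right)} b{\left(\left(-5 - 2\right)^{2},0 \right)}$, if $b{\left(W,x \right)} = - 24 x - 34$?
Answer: $-306$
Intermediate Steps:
$r{\left(f,I \right)} = \frac{6 + I}{4 + f}$
$o{\left(E \right)} = 2$
$b{\left(W,x \right)} = -34 - 24 x$
$g{\left(V \right)} = 2 + V$
$g{\left(7 \right)} b{\left(\left(-5 - 2\right)^{2},0 \right)} = \left(2 + 7\right) \left(-34 - 0\right) = 9 \left(-34 + 0\right) = 9 \left(-34\right) = -306$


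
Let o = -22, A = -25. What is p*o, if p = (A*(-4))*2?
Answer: -4400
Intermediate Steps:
p = 200 (p = -25*(-4)*2 = 100*2 = 200)
p*o = 200*(-22) = -4400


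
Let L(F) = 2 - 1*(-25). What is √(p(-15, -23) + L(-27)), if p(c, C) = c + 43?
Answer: √55 ≈ 7.4162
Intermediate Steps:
p(c, C) = 43 + c
L(F) = 27 (L(F) = 2 + 25 = 27)
√(p(-15, -23) + L(-27)) = √((43 - 15) + 27) = √(28 + 27) = √55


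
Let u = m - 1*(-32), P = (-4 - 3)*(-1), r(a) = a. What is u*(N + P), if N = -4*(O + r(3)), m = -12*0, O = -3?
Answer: 224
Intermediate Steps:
m = 0
N = 0 (N = -4*(-3 + 3) = -4*0 = 0)
P = 7 (P = -7*(-1) = 7)
u = 32 (u = 0 - 1*(-32) = 0 + 32 = 32)
u*(N + P) = 32*(0 + 7) = 32*7 = 224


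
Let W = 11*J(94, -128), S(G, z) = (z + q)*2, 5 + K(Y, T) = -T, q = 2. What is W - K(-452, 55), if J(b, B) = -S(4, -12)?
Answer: 280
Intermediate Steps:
K(Y, T) = -5 - T
S(G, z) = 4 + 2*z (S(G, z) = (z + 2)*2 = (2 + z)*2 = 4 + 2*z)
J(b, B) = 20 (J(b, B) = -(4 + 2*(-12)) = -(4 - 24) = -1*(-20) = 20)
W = 220 (W = 11*20 = 220)
W - K(-452, 55) = 220 - (-5 - 1*55) = 220 - (-5 - 55) = 220 - 1*(-60) = 220 + 60 = 280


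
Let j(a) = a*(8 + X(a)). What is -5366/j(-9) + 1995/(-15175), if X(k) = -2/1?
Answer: 8132132/81945 ≈ 99.239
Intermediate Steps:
X(k) = -2 (X(k) = -2*1 = -2)
j(a) = 6*a (j(a) = a*(8 - 2) = a*6 = 6*a)
-5366/j(-9) + 1995/(-15175) = -5366/(6*(-9)) + 1995/(-15175) = -5366/(-54) + 1995*(-1/15175) = -5366*(-1/54) - 399/3035 = 2683/27 - 399/3035 = 8132132/81945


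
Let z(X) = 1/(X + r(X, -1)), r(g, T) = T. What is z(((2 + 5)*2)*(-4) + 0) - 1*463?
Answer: -26392/57 ≈ -463.02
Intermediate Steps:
z(X) = 1/(-1 + X) (z(X) = 1/(X - 1) = 1/(-1 + X))
z(((2 + 5)*2)*(-4) + 0) - 1*463 = 1/(-1 + (((2 + 5)*2)*(-4) + 0)) - 1*463 = 1/(-1 + ((7*2)*(-4) + 0)) - 463 = 1/(-1 + (14*(-4) + 0)) - 463 = 1/(-1 + (-56 + 0)) - 463 = 1/(-1 - 56) - 463 = 1/(-57) - 463 = -1/57 - 463 = -26392/57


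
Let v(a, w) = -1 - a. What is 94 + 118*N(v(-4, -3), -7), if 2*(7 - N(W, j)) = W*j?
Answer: 2159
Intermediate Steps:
N(W, j) = 7 - W*j/2
94 + 118*N(v(-4, -3), -7) = 94 + 118*(7 - ½*(-1 - 1*(-4))*(-7)) = 94 + 118*(7 - ½*(-1 + 4)*(-7)) = 94 + 118*(7 - ½*3*(-7)) = 94 + 118*(7 + 21/2) = 94 + 118*(35/2) = 94 + 2065 = 2159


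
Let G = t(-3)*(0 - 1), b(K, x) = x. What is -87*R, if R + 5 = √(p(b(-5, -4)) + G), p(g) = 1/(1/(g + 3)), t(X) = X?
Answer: 435 - 87*√2 ≈ 311.96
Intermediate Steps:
p(g) = 3 + g (p(g) = 1/(1/(3 + g)) = 3 + g)
G = 3 (G = -3*(0 - 1) = -3*(-1) = 3)
R = -5 + √2 (R = -5 + √((3 - 4) + 3) = -5 + √(-1 + 3) = -5 + √2 ≈ -3.5858)
-87*R = -87*(-5 + √2) = 435 - 87*√2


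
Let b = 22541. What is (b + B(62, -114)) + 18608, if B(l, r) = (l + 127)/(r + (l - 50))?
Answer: 1399003/34 ≈ 41147.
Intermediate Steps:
B(l, r) = (127 + l)/(-50 + l + r) (B(l, r) = (127 + l)/(r + (-50 + l)) = (127 + l)/(-50 + l + r))
(b + B(62, -114)) + 18608 = (22541 + (127 + 62)/(-50 + 62 - 114)) + 18608 = (22541 + 189/(-102)) + 18608 = (22541 - 1/102*189) + 18608 = (22541 - 63/34) + 18608 = 766331/34 + 18608 = 1399003/34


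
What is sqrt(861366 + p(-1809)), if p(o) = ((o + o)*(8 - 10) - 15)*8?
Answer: 3*sqrt(102126) ≈ 958.71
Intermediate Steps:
p(o) = -120 - 32*o (p(o) = ((2*o)*(-2) - 15)*8 = (-4*o - 15)*8 = (-15 - 4*o)*8 = -120 - 32*o)
sqrt(861366 + p(-1809)) = sqrt(861366 + (-120 - 32*(-1809))) = sqrt(861366 + (-120 + 57888)) = sqrt(861366 + 57768) = sqrt(919134) = 3*sqrt(102126)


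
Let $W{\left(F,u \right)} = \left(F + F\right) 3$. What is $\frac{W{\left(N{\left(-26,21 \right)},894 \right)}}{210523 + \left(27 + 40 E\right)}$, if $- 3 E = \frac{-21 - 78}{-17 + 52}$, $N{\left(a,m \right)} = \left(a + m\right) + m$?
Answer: $\frac{336}{737057} \approx 0.00045587$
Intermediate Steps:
$N{\left(a,m \right)} = a + 2 m$
$W{\left(F,u \right)} = 6 F$ ($W{\left(F,u \right)} = 2 F 3 = 6 F$)
$E = \frac{33}{35}$ ($E = - \frac{\left(-21 - 78\right) \frac{1}{-17 + 52}}{3} = - \frac{\left(-99\right) \frac{1}{35}}{3} = \left(- \frac{1}{3}\right) \left(- \frac{99}{35}\right) = \frac{33}{35} \approx 0.94286$)
$\frac{W{\left(N{\left(-26,21 \right)},894 \right)}}{210523 + \left(27 + 40 E\right)} = \frac{6 \left(-26 + 2 \cdot 21\right)}{210523 + \left(27 + 40 \cdot \frac{33}{35}\right)} = \frac{6 \left(-26 + 42\right)}{210523 + \left(27 + \frac{264}{7}\right)} = \frac{6 \cdot 16}{210523 + \frac{453}{7}} = \frac{96}{\frac{1474114}{7}} = 96 \cdot \frac{7}{1474114} = \frac{336}{737057}$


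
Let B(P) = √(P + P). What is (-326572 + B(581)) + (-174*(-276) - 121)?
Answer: -278669 + √1162 ≈ -2.7864e+5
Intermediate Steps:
B(P) = √2*√P (B(P) = √(2*P) = √2*√P)
(-326572 + B(581)) + (-174*(-276) - 121) = (-326572 + √2*√581) + (-174*(-276) - 121) = (-326572 + √1162) + (48024 - 121) = (-326572 + √1162) + 47903 = -278669 + √1162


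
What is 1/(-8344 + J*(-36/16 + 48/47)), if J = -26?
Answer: -94/781333 ≈ -0.00012031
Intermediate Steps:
1/(-8344 + J*(-36/16 + 48/47)) = 1/(-8344 - 26*(-36/16 + 48/47)) = 1/(-8344 - 26*(-36*1/16 + 48*(1/47))) = 1/(-8344 - 26*(-9/4 + 48/47)) = 1/(-8344 - 26*(-231/188)) = 1/(-8344 + 3003/94) = 1/(-781333/94) = -94/781333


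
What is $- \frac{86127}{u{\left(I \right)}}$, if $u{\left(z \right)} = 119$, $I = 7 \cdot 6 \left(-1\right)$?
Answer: $- \frac{86127}{119} \approx -723.76$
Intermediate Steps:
$I = -42$ ($I = 42 \left(-1\right) = -42$)
$- \frac{86127}{u{\left(I \right)}} = - \frac{86127}{119}$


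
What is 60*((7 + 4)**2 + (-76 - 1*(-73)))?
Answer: 7080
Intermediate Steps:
60*((7 + 4)**2 + (-76 - 1*(-73))) = 60*(11**2 + (-76 + 73)) = 60*(121 - 3) = 60*118 = 7080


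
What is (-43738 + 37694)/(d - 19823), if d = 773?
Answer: 3022/9525 ≈ 0.31727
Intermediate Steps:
(-43738 + 37694)/(d - 19823) = (-43738 + 37694)/(773 - 19823) = -6044/(-19050) = -6044*(-1/19050) = 3022/9525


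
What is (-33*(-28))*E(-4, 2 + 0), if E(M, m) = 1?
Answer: 924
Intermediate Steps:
(-33*(-28))*E(-4, 2 + 0) = -33*(-28)*1 = 924*1 = 924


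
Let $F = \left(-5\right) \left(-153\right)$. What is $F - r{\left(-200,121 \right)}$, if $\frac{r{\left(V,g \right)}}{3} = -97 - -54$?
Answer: $894$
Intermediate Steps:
$F = 765$
$r{\left(V,g \right)} = -129$ ($r{\left(V,g \right)} = 3 \left(-97 - -54\right) = 3 \left(-97 + 54\right) = 3 \left(-43\right) = -129$)
$F - r{\left(-200,121 \right)} = 765 - -129 = 765 + 129 = 894$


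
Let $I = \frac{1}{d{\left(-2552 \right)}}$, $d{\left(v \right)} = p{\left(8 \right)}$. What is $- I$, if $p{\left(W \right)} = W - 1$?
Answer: $- \frac{1}{7} \approx -0.14286$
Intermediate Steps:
$p{\left(W \right)} = -1 + W$
$d{\left(v \right)} = 7$ ($d{\left(v \right)} = -1 + 8 = 7$)
$I = \frac{1}{7} \approx 0.14286$
$- I = \left(-1\right) \frac{1}{7} = - \frac{1}{7}$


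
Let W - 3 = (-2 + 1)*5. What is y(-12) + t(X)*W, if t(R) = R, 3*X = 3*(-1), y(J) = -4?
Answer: -2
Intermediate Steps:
X = -1 (X = (3*(-1))/3 = (1/3)*(-3) = -1)
W = -2 (W = 3 + (-2 + 1)*5 = 3 - 1*5 = 3 - 5 = -2)
y(-12) + t(X)*W = -4 - 1*(-2) = -4 + 2 = -2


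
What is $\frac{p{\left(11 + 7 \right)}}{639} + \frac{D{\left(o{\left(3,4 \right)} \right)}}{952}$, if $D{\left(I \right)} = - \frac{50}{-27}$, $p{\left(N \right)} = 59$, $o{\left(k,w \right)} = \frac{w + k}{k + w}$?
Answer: $\frac{86027}{912492} \approx 0.094277$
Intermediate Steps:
$o{\left(k,w \right)} = 1$ ($o{\left(k,w \right)} = \frac{k + w}{k + w} = 1$)
$D{\left(I \right)} = \frac{50}{27}$ ($D{\left(I \right)} = \left(-50\right) \left(- \frac{1}{27}\right) = \frac{50}{27}$)
$\frac{p{\left(11 + 7 \right)}}{639} + \frac{D{\left(o{\left(3,4 \right)} \right)}}{952} = \frac{59}{639} + \frac{50}{27 \cdot 952} = 59 \cdot \frac{1}{639} + \frac{50}{27} \cdot \frac{1}{952} = \frac{59}{639} + \frac{25}{12852} = \frac{86027}{912492}$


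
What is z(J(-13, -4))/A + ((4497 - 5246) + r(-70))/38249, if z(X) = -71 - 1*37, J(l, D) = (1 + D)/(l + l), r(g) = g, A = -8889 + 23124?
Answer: -5263119/181491505 ≈ -0.028999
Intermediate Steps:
A = 14235
J(l, D) = (1 + D)/(2*l) (J(l, D) = (1 + D)/((2*l)) = (1 + D)*(1/(2*l)) = (1 + D)/(2*l))
z(X) = -108 (z(X) = -71 - 37 = -108)
z(J(-13, -4))/A + ((4497 - 5246) + r(-70))/38249 = -108/14235 + ((4497 - 5246) - 70)/38249 = -108*1/14235 + (-749 - 70)*(1/38249) = -36/4745 - 819*1/38249 = -36/4745 - 819/38249 = -5263119/181491505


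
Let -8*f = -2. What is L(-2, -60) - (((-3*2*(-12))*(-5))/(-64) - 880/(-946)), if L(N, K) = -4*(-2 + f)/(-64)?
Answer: -18341/2752 ≈ -6.6646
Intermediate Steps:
f = ¼ (f = -⅛*(-2) = ¼ ≈ 0.25000)
L(N, K) = -7/64 (L(N, K) = -4*(-2 + ¼)/(-64) = -4*(-7/4)*(-1/64) = 7*(-1/64) = -7/64)
L(-2, -60) - (((-3*2*(-12))*(-5))/(-64) - 880/(-946)) = -7/64 - (((-3*2*(-12))*(-5))/(-64) - 880/(-946)) = -7/64 - ((-6*(-12)*(-5))*(-1/64) - 880*(-1/946)) = -7/64 - ((72*(-5))*(-1/64) + 40/43) = -7/64 - (-360*(-1/64) + 40/43) = -7/64 - (45/8 + 40/43) = -7/64 - 1*2255/344 = -7/64 - 2255/344 = -18341/2752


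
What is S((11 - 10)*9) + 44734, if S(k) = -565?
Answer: 44169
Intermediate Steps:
S((11 - 10)*9) + 44734 = -565 + 44734 = 44169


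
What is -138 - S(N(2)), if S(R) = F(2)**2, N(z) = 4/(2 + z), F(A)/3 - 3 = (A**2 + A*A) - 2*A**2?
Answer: -219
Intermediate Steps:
F(A) = 9 (F(A) = 9 + 3*((A**2 + A*A) - 2*A**2) = 9 + 3*((A**2 + A**2) - 2*A**2) = 9 + 3*(2*A**2 - 2*A**2) = 9 + 3*0 = 9 + 0 = 9)
S(R) = 81 (S(R) = 9**2 = 81)
-138 - S(N(2)) = -138 - 1*81 = -138 - 81 = -219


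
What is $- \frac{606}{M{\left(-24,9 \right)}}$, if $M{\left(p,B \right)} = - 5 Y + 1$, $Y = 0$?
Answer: $-606$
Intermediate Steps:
$M{\left(p,B \right)} = 1$ ($M{\left(p,B \right)} = \left(-5\right) 0 + 1 = 0 + 1 = 1$)
$- \frac{606}{M{\left(-24,9 \right)}} = - \frac{606}{1} = \left(-606\right) 1 = -606$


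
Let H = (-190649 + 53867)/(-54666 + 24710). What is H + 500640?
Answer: 7498654311/14978 ≈ 5.0064e+5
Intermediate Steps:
H = 68391/14978 (H = -136782/(-29956) = -136782*(-1/29956) = 68391/14978 ≈ 4.5661)
H + 500640 = 68391/14978 + 500640 = 7498654311/14978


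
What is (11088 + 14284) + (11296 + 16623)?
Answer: 53291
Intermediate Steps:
(11088 + 14284) + (11296 + 16623) = 25372 + 27919 = 53291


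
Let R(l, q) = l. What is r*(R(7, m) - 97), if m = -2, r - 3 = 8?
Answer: -990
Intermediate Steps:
r = 11 (r = 3 + 8 = 11)
r*(R(7, m) - 97) = 11*(7 - 97) = 11*(-90) = -990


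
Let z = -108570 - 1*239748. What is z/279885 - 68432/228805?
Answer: -6589999354/4269272495 ≈ -1.5436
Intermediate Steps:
z = -348318 (z = -108570 - 239748 = -348318)
z/279885 - 68432/228805 = -348318/279885 - 68432/228805 = -348318*1/279885 - 68432*1/228805 = -116106/93295 - 68432/228805 = -6589999354/4269272495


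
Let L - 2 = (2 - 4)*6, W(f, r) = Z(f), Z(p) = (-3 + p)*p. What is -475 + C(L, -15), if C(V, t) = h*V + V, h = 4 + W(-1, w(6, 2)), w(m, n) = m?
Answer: -565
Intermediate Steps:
Z(p) = p*(-3 + p)
W(f, r) = f*(-3 + f)
h = 8 (h = 4 - (-3 - 1) = 4 - 1*(-4) = 4 + 4 = 8)
L = -10 (L = 2 + (2 - 4)*6 = 2 - 2*6 = 2 - 12 = -10)
C(V, t) = 9*V (C(V, t) = 8*V + V = 9*V)
-475 + C(L, -15) = -475 + 9*(-10) = -475 - 90 = -565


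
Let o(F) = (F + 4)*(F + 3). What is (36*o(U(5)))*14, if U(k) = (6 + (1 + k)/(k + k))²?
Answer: 697533984/625 ≈ 1.1161e+6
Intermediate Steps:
U(k) = (6 + (1 + k)/(2*k))² (U(k) = (6 + (1 + k)/((2*k)))² = (6 + (1 + k)*(1/(2*k)))² = (6 + (1 + k)/(2*k))²)
o(F) = (3 + F)*(4 + F) (o(F) = (4 + F)*(3 + F) = (3 + F)*(4 + F))
(36*o(U(5)))*14 = (36*(12 + ((¼)*(1 + 13*5)²/5²)² + 7*((¼)*(1 + 13*5)²/5²)))*14 = (36*(12 + ((¼)*(1/25)*(1 + 65)²)² + 7*((¼)*(1/25)*(1 + 65)²)))*14 = (36*(12 + ((¼)*(1/25)*66²)² + 7*((¼)*(1/25)*66²)))*14 = (36*(12 + ((¼)*(1/25)*4356)² + 7*((¼)*(1/25)*4356)))*14 = (36*(12 + (1089/25)² + 7*(1089/25)))*14 = (36*(12 + 1185921/625 + 7623/25))*14 = (36*(1383996/625))*14 = (49823856/625)*14 = 697533984/625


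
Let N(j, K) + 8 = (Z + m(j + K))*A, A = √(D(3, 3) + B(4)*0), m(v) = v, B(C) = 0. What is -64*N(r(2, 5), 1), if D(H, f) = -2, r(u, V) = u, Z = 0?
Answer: 512 - 192*I*√2 ≈ 512.0 - 271.53*I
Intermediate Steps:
A = I*√2 (A = √(-2 + 0*0) = √(-2 + 0) = √(-2) = I*√2 ≈ 1.4142*I)
N(j, K) = -8 + I*√2*(K + j) (N(j, K) = -8 + (0 + (j + K))*(I*√2) = -8 + (0 + (K + j))*(I*√2) = -8 + (K + j)*(I*√2) = -8 + I*√2*(K + j))
-64*N(r(2, 5), 1) = -64*(-8 + I*√2*(1 + 2)) = -64*(-8 + I*√2*3) = -64*(-8 + 3*I*√2) = 512 - 192*I*√2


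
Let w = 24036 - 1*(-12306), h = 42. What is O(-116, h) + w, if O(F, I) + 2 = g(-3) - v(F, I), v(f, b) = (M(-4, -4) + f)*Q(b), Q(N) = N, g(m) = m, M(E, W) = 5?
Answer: 40999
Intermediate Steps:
w = 36342 (w = 24036 + 12306 = 36342)
v(f, b) = b*(5 + f) (v(f, b) = (5 + f)*b = b*(5 + f))
O(F, I) = -5 - I*(5 + F) (O(F, I) = -2 + (-3 - I*(5 + F)) = -5 - I*(5 + F))
O(-116, h) + w = (-5 - 1*42*(5 - 116)) + 36342 = (-5 - 1*42*(-111)) + 36342 = (-5 + 4662) + 36342 = 4657 + 36342 = 40999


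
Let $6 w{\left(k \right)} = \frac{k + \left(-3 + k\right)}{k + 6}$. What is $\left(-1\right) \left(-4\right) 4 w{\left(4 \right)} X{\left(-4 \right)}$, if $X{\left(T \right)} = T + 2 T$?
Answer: $-16$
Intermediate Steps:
$X{\left(T \right)} = 3 T$
$w{\left(k \right)} = \frac{-3 + 2 k}{6 \left(6 + k\right)}$ ($w{\left(k \right)} = \frac{\left(k + \left(-3 + k\right)\right) \frac{1}{k + 6}}{6} = \frac{\left(-3 + 2 k\right) \frac{1}{6 + k}}{6} = \frac{\frac{1}{6 + k} \left(-3 + 2 k\right)}{6} = \frac{-3 + 2 k}{6 \left(6 + k\right)}$)
$\left(-1\right) \left(-4\right) 4 w{\left(4 \right)} X{\left(-4 \right)} = \left(-1\right) \left(-4\right) 4 \frac{-3 + 2 \cdot 4}{6 \left(6 + 4\right)} 3 \left(-4\right) = 4 \cdot 4 \frac{-3 + 8}{6 \cdot 10} \left(-12\right) = 4 \cdot 4 \cdot \frac{1}{6} \cdot \frac{1}{10} \cdot 5 \left(-12\right) = 4 \cdot 4 \cdot \frac{1}{12} \left(-12\right) = 4 \cdot \frac{1}{3} \left(-12\right) = \frac{4}{3} \left(-12\right) = -16$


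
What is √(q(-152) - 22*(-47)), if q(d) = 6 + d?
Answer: 2*√222 ≈ 29.799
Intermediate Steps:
√(q(-152) - 22*(-47)) = √((6 - 152) - 22*(-47)) = √(-146 + 1034) = √888 = 2*√222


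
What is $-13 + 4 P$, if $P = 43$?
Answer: $159$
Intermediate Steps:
$-13 + 4 P = -13 + 4 \cdot 43 = -13 + 172 = 159$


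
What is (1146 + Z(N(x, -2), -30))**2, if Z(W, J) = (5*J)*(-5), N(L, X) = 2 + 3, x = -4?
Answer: 3594816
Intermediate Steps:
N(L, X) = 5
Z(W, J) = -25*J
(1146 + Z(N(x, -2), -30))**2 = (1146 - 25*(-30))**2 = (1146 + 750)**2 = 1896**2 = 3594816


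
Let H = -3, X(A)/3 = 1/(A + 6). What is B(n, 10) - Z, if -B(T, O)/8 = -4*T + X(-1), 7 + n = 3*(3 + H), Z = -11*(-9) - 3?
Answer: -1624/5 ≈ -324.80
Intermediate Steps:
Z = 96 (Z = 99 - 3 = 96)
X(A) = 3/(6 + A) (X(A) = 3/(A + 6) = 3/(6 + A))
n = -7 (n = -7 + 3*(3 - 3) = -7 + 3*0 = -7 + 0 = -7)
B(T, O) = -24/5 + 32*T (B(T, O) = -8*(-4*T + 3/(6 - 1)) = -8*(-4*T + 3/5) = -8*(-4*T + 3*(⅕)) = -8*(-4*T + ⅗) = -8*(⅗ - 4*T) = -24/5 + 32*T)
B(n, 10) - Z = (-24/5 + 32*(-7)) - 1*96 = (-24/5 - 224) - 96 = -1144/5 - 96 = -1624/5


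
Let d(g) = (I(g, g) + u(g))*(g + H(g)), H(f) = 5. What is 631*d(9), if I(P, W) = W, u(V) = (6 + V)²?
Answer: 2067156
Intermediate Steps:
d(g) = (5 + g)*(g + (6 + g)²) (d(g) = (g + (6 + g)²)*(g + 5) = (g + (6 + g)²)*(5 + g) = (5 + g)*(g + (6 + g)²))
631*d(9) = 631*(180 + 9³ + 18*9² + 101*9) = 631*(180 + 729 + 18*81 + 909) = 631*(180 + 729 + 1458 + 909) = 631*3276 = 2067156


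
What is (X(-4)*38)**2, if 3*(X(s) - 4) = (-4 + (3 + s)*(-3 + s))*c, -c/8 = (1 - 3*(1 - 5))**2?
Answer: 2623898176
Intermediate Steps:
c = -1352 (c = -8*(1 - 3*(1 - 5))**2 = -8*(1 - 3*(-4))**2 = -8*(1 + 12)**2 = -8*13**2 = -8*169 = -1352)
X(s) = 5420/3 - 1352*(-3 + s)*(3 + s)/3 (X(s) = 4 + ((-4 + (3 + s)*(-3 + s))*(-1352))/3 = 4 + ((-4 + (-3 + s)*(3 + s))*(-1352))/3 = 4 + (5408 - 1352*(-3 + s)*(3 + s))/3 = 4 + (5408/3 - 1352*(-3 + s)*(3 + s)/3) = 5420/3 - 1352*(-3 + s)*(3 + s)/3)
(X(-4)*38)**2 = ((17588/3 - 1352/3*(-4)**2)*38)**2 = ((17588/3 - 1352/3*16)*38)**2 = ((17588/3 - 21632/3)*38)**2 = (-1348*38)**2 = (-51224)**2 = 2623898176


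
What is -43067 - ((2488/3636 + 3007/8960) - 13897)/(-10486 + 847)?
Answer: -3381139045427917/78506184960 ≈ -43068.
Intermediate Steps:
-43067 - ((2488/3636 + 3007/8960) - 13897)/(-10486 + 847) = -43067 - ((2488*(1/3636) + 3007*(1/8960)) - 13897)/(-9639) = -43067 - ((622/909 + 3007/8960) - 13897)*(-1)/9639 = -43067 - (8306483/8144640 - 13897)*(-1)/9639 = -43067 - (-113177755597)*(-1)/(8144640*9639) = -43067 - 1*113177755597/78506184960 = -43067 - 113177755597/78506184960 = -3381139045427917/78506184960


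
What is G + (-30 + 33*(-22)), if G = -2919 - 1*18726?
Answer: -22401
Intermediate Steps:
G = -21645 (G = -2919 - 18726 = -21645)
G + (-30 + 33*(-22)) = -21645 + (-30 + 33*(-22)) = -21645 + (-30 - 726) = -21645 - 756 = -22401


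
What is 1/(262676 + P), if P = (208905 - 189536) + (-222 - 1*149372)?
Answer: 1/132451 ≈ 7.5500e-6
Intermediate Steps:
P = -130225 (P = 19369 + (-222 - 149372) = 19369 - 149594 = -130225)
1/(262676 + P) = 1/(262676 - 130225) = 1/132451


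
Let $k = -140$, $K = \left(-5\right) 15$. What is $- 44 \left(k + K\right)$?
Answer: $9460$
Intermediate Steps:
$K = -75$
$- 44 \left(k + K\right) = - 44 \left(-140 - 75\right) = \left(-44\right) \left(-215\right) = 9460$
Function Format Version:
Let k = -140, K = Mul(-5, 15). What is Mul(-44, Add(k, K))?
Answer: 9460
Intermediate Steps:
K = -75
Mul(-44, Add(k, K)) = Mul(-44, Add(-140, -75)) = Mul(-44, -215) = 9460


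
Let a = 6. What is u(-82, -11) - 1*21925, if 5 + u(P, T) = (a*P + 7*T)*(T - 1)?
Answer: -15102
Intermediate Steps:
u(P, T) = -5 + (-1 + T)*(6*P + 7*T) (u(P, T) = -5 + (6*P + 7*T)*(T - 1) = -5 + (6*P + 7*T)*(-1 + T) = -5 + (-1 + T)*(6*P + 7*T))
u(-82, -11) - 1*21925 = (-5 - 7*(-11) - 6*(-82) + 7*(-11)² + 6*(-82)*(-11)) - 1*21925 = (-5 + 77 + 492 + 7*121 + 5412) - 21925 = (-5 + 77 + 492 + 847 + 5412) - 21925 = 6823 - 21925 = -15102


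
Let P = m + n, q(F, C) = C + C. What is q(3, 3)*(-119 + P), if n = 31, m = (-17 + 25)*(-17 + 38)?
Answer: 480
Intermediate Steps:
m = 168 (m = 8*21 = 168)
q(F, C) = 2*C
P = 199 (P = 168 + 31 = 199)
q(3, 3)*(-119 + P) = (2*3)*(-119 + 199) = 6*80 = 480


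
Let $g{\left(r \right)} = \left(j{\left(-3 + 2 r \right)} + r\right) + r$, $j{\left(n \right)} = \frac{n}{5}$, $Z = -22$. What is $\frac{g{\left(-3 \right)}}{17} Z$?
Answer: $\frac{858}{85} \approx 10.094$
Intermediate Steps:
$j{\left(n \right)} = \frac{n}{5}$ ($j{\left(n \right)} = n \frac{1}{5} = \frac{n}{5}$)
$g{\left(r \right)} = - \frac{3}{5} + \frac{12 r}{5}$ ($g{\left(r \right)} = \left(\frac{-3 + 2 r}{5} + r\right) + r = \left(\left(- \frac{3}{5} + \frac{2 r}{5}\right) + r\right) + r = \left(- \frac{3}{5} + \frac{7 r}{5}\right) + r = - \frac{3}{5} + \frac{12 r}{5}$)
$\frac{g{\left(-3 \right)}}{17} Z = \frac{- \frac{3}{5} + \frac{12}{5} \left(-3\right)}{17} \left(-22\right) = \frac{- \frac{3}{5} - \frac{36}{5}}{17} \left(-22\right) = \frac{1}{17} \left(- \frac{39}{5}\right) \left(-22\right) = \left(- \frac{39}{85}\right) \left(-22\right) = \frac{858}{85}$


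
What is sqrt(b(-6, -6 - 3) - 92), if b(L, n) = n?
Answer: I*sqrt(101) ≈ 10.05*I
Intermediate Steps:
sqrt(b(-6, -6 - 3) - 92) = sqrt((-6 - 3) - 92) = sqrt(-9 - 92) = sqrt(-101) = I*sqrt(101)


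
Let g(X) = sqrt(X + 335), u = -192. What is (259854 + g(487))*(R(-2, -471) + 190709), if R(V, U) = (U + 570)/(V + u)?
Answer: 4806967296369/97 + 36997447*sqrt(822)/194 ≈ 4.9562e+10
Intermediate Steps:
g(X) = sqrt(335 + X)
R(V, U) = (570 + U)/(-192 + V) (R(V, U) = (U + 570)/(V - 192) = (570 + U)/(-192 + V))
(259854 + g(487))*(R(-2, -471) + 190709) = (259854 + sqrt(335 + 487))*((570 - 471)/(-192 - 2) + 190709) = (259854 + sqrt(822))*(99/(-194) + 190709) = (259854 + sqrt(822))*(-1/194*99 + 190709) = (259854 + sqrt(822))*(-99/194 + 190709) = (259854 + sqrt(822))*(36997447/194) = 4806967296369/97 + 36997447*sqrt(822)/194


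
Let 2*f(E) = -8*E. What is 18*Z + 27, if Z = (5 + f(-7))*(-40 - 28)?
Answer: -40365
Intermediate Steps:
f(E) = -4*E (f(E) = (-8*E)/2 = -4*E)
Z = -2244 (Z = (5 - 4*(-7))*(-40 - 28) = (5 + 28)*(-68) = 33*(-68) = -2244)
18*Z + 27 = 18*(-2244) + 27 = -40392 + 27 = -40365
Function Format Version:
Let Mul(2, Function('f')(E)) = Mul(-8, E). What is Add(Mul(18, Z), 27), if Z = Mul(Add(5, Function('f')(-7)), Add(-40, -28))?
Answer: -40365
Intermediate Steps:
Function('f')(E) = Mul(-4, E) (Function('f')(E) = Mul(Rational(1, 2), Mul(-8, E)) = Mul(-4, E))
Z = -2244 (Z = Mul(Add(5, Mul(-4, -7)), Add(-40, -28)) = Mul(Add(5, 28), -68) = Mul(33, -68) = -2244)
Add(Mul(18, Z), 27) = Add(Mul(18, -2244), 27) = Add(-40392, 27) = -40365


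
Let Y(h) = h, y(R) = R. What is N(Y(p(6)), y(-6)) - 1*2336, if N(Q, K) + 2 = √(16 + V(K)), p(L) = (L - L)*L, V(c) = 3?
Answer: -2338 + √19 ≈ -2333.6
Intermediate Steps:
p(L) = 0 (p(L) = 0*L = 0)
N(Q, K) = -2 + √19 (N(Q, K) = -2 + √(16 + 3) = -2 + √19)
N(Y(p(6)), y(-6)) - 1*2336 = (-2 + √19) - 1*2336 = (-2 + √19) - 2336 = -2338 + √19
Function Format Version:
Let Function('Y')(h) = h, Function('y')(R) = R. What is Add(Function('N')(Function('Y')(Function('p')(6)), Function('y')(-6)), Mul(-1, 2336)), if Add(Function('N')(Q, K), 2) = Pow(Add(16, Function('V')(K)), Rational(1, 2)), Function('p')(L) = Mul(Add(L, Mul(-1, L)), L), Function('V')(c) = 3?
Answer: Add(-2338, Pow(19, Rational(1, 2))) ≈ -2333.6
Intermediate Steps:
Function('p')(L) = 0 (Function('p')(L) = Mul(0, L) = 0)
Function('N')(Q, K) = Add(-2, Pow(19, Rational(1, 2))) (Function('N')(Q, K) = Add(-2, Pow(Add(16, 3), Rational(1, 2))) = Add(-2, Pow(19, Rational(1, 2))))
Add(Function('N')(Function('Y')(Function('p')(6)), Function('y')(-6)), Mul(-1, 2336)) = Add(Add(-2, Pow(19, Rational(1, 2))), Mul(-1, 2336)) = Add(Add(-2, Pow(19, Rational(1, 2))), -2336) = Add(-2338, Pow(19, Rational(1, 2)))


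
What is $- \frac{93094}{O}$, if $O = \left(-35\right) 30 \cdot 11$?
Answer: $\frac{46547}{5775} \approx 8.0601$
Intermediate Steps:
$O = -11550$ ($O = \left(-1050\right) 11 = -11550$)
$- \frac{93094}{O} = - \frac{93094}{-11550} = \left(-93094\right) \left(- \frac{1}{11550}\right) = \frac{46547}{5775}$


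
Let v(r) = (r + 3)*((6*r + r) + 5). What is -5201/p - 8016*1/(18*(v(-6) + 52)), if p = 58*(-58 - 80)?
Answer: -2716685/1304652 ≈ -2.0823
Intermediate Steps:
v(r) = (3 + r)*(5 + 7*r) (v(r) = (3 + r)*(7*r + 5) = (3 + r)*(5 + 7*r))
p = -8004 (p = 58*(-138) = -8004)
-5201/p - 8016*1/(18*(v(-6) + 52)) = -5201/(-8004) - 8016*1/(18*((15 + 7*(-6)² + 26*(-6)) + 52)) = -5201*(-1/8004) - 8016*1/(18*((15 + 7*36 - 156) + 52)) = 5201/8004 - 8016*1/(18*((15 + 252 - 156) + 52)) = 5201/8004 - 8016*1/(18*(111 + 52)) = 5201/8004 - 8016/(18*163) = 5201/8004 - 8016/2934 = 5201/8004 - 8016*1/2934 = 5201/8004 - 1336/489 = -2716685/1304652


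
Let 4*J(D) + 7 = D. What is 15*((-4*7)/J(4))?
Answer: 560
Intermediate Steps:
J(D) = -7/4 + D/4
15*((-4*7)/J(4)) = 15*((-4*7)/(-7/4 + (1/4)*4)) = 15*(-28/(-7/4 + 1)) = 15*(-28/(-3/4)) = 15*(-28*(-4/3)) = 15*(112/3) = 560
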